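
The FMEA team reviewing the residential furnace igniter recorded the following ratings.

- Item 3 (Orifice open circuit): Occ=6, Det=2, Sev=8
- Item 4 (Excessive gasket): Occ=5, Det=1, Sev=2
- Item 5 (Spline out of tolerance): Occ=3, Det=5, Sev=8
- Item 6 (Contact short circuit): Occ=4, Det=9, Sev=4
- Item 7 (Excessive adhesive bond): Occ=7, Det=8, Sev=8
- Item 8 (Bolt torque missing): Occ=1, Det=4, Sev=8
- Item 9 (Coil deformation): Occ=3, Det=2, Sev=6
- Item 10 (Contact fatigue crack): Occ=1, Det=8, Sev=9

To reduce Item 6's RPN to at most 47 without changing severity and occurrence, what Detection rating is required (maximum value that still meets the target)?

2

Item 6: S=4, O=4, D=9 → current RPN = 144.
Fixed product = 16. Need 16 × D ≤ 47, so D ≤ 47/16 = 2.94.
Maximum integer Detection rating = 2 (gives RPN 32; D=3 would give 48 > 47).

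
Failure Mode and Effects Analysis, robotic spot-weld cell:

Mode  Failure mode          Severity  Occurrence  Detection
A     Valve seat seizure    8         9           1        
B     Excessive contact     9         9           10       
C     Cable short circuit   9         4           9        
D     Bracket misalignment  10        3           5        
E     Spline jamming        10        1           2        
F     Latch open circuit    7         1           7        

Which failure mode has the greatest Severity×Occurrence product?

Criticality = Severity × Occurrence:
  A: 8 × 9 = 72
  B: 9 × 9 = 81
  C: 9 × 4 = 36
  D: 10 × 3 = 30
  E: 10 × 1 = 10
  F: 7 × 1 = 7
Highest criticality is 81 → B.

B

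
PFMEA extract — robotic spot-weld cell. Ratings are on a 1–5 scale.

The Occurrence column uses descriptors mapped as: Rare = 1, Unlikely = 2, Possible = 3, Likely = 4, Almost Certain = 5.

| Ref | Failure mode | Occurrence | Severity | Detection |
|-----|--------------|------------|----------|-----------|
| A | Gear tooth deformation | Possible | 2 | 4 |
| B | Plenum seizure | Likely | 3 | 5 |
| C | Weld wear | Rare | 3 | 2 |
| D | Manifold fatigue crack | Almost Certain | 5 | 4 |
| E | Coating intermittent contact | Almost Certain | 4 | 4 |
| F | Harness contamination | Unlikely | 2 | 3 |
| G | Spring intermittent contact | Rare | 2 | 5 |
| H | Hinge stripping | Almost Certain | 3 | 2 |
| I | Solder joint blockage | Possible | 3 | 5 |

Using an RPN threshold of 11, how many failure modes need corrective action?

7

RPN = Severity × Occurrence × Detection:
  A: 2 × 3 × 4 = 24
  B: 3 × 4 × 5 = 60
  C: 3 × 1 × 2 = 6
  D: 5 × 5 × 4 = 100
  E: 4 × 5 × 4 = 80
  F: 2 × 2 × 3 = 12
  G: 2 × 1 × 5 = 10
  H: 3 × 5 × 2 = 30
  I: 3 × 3 × 5 = 45
Modes with RPN ≥ 11: A (24), B (60), D (100), E (80), F (12), H (30), I (45) → 7.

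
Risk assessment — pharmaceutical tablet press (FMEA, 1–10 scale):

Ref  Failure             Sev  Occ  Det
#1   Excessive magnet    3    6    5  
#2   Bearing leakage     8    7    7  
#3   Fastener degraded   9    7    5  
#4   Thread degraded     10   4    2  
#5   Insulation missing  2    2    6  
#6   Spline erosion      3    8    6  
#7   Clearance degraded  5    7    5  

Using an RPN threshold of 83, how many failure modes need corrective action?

5

RPN = Severity × Occurrence × Detection:
  #1: 3 × 6 × 5 = 90
  #2: 8 × 7 × 7 = 392
  #3: 9 × 7 × 5 = 315
  #4: 10 × 4 × 2 = 80
  #5: 2 × 2 × 6 = 24
  #6: 3 × 8 × 6 = 144
  #7: 5 × 7 × 5 = 175
Modes with RPN ≥ 83: #1 (90), #2 (392), #3 (315), #6 (144), #7 (175) → 5.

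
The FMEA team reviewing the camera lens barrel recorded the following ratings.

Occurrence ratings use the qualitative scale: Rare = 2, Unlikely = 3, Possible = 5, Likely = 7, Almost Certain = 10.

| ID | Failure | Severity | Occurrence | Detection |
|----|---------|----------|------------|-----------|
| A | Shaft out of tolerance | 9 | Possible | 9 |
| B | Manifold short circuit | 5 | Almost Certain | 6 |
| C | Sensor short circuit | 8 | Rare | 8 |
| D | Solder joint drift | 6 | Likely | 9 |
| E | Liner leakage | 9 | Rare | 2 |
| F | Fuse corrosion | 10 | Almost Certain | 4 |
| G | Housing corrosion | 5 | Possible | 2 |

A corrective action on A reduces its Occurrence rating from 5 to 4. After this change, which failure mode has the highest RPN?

RPN = Severity × Occurrence × Detection:
  A: 9 × 5 × 9 = 405
  B: 5 × 10 × 6 = 300
  C: 8 × 2 × 8 = 128
  D: 6 × 7 × 9 = 378
  E: 9 × 2 × 2 = 36
  F: 10 × 10 × 4 = 400
  G: 5 × 5 × 2 = 50
After action: A → 9 × 4 × 9 = 324.
Revised RPNs: F=400, D=378, A=324, B=300, C=128, G=50, E=36.
Highest is now F (400).

F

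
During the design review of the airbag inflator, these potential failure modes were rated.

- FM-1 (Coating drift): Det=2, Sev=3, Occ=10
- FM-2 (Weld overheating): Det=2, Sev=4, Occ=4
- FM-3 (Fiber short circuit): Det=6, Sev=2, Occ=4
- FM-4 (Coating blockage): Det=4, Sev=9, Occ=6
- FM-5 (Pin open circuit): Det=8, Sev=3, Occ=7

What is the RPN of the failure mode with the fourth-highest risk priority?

RPN = Severity × Occurrence × Detection:
  FM-1: 3 × 10 × 2 = 60
  FM-2: 4 × 4 × 2 = 32
  FM-3: 2 × 4 × 6 = 48
  FM-4: 9 × 6 × 4 = 216
  FM-5: 3 × 7 × 8 = 168
Sorted descending: 216, 168, 60, 48, 32.
The fourth-highest RPN is 48 (FM-3).

48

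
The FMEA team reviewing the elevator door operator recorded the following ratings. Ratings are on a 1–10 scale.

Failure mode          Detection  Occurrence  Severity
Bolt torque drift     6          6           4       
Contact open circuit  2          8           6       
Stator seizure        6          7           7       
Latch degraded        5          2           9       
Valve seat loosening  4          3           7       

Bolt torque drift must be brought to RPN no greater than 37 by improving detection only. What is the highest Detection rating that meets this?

Bolt torque drift: S=4, O=6, D=6 → current RPN = 144.
Fixed product = 24. Need 24 × D ≤ 37, so D ≤ 37/24 = 1.54.
Maximum integer Detection rating = 1 (gives RPN 24; D=2 would give 48 > 37).

1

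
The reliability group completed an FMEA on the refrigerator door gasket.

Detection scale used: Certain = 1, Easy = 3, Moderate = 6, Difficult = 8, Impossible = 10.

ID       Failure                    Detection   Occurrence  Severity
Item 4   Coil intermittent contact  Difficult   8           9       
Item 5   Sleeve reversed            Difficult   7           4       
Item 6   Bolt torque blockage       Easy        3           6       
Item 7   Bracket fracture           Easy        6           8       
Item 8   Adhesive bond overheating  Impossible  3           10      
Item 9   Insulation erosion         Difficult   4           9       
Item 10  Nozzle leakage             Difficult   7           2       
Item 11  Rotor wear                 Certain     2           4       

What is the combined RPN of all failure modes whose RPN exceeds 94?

1644

RPN = Severity × Occurrence × Detection:
  Item 4: 9 × 8 × 8 = 576
  Item 5: 4 × 7 × 8 = 224
  Item 6: 6 × 3 × 3 = 54
  Item 7: 8 × 6 × 3 = 144
  Item 8: 10 × 3 × 10 = 300
  Item 9: 9 × 4 × 8 = 288
  Item 10: 2 × 7 × 8 = 112
  Item 11: 4 × 2 × 1 = 8
RPN > 94: Item 4 (576), Item 5 (224), Item 7 (144), Item 8 (300), Item 9 (288), Item 10 (112).
Sum: 576 + 224 + 144 + 300 + 288 + 112 = 1644.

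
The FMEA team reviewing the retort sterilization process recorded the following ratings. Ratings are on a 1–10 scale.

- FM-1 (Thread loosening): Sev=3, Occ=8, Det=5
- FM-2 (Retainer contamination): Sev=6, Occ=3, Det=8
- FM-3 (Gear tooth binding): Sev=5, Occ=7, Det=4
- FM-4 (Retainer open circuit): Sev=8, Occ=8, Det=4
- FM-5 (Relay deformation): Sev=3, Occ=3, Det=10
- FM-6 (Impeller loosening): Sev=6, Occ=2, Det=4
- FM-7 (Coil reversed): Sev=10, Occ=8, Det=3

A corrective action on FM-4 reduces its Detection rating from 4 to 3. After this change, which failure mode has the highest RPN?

FM-7

RPN = Severity × Occurrence × Detection:
  FM-1: 3 × 8 × 5 = 120
  FM-2: 6 × 3 × 8 = 144
  FM-3: 5 × 7 × 4 = 140
  FM-4: 8 × 8 × 4 = 256
  FM-5: 3 × 3 × 10 = 90
  FM-6: 6 × 2 × 4 = 48
  FM-7: 10 × 8 × 3 = 240
After action: FM-4 → 8 × 8 × 3 = 192.
Revised RPNs: FM-7=240, FM-4=192, FM-2=144, FM-3=140, FM-1=120, FM-5=90, FM-6=48.
Highest is now FM-7 (240).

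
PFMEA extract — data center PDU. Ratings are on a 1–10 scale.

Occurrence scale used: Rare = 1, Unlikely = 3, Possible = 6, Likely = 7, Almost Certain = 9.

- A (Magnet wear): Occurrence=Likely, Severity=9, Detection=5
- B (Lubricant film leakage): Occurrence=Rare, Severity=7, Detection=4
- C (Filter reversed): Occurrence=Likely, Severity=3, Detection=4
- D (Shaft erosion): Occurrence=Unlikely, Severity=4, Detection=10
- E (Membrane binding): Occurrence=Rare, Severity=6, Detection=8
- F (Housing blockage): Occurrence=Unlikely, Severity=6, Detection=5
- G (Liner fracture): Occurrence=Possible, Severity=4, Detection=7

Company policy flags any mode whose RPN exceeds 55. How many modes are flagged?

5

RPN = Severity × Occurrence × Detection:
  A: 9 × 7 × 5 = 315
  B: 7 × 1 × 4 = 28
  C: 3 × 7 × 4 = 84
  D: 4 × 3 × 10 = 120
  E: 6 × 1 × 8 = 48
  F: 6 × 3 × 5 = 90
  G: 4 × 6 × 7 = 168
Modes with RPN > 55: A (315), C (84), D (120), F (90), G (168) → 5.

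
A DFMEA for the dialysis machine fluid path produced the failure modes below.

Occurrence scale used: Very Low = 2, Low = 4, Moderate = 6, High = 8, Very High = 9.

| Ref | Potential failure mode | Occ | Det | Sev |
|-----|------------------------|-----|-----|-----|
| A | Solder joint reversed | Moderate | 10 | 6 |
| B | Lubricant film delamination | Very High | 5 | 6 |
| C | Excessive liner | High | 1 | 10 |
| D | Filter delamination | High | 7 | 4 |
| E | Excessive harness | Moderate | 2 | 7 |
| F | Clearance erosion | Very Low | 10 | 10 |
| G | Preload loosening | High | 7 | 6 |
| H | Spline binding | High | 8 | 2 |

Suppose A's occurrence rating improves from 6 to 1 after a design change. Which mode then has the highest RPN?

RPN = Severity × Occurrence × Detection:
  A: 6 × 6 × 10 = 360
  B: 6 × 9 × 5 = 270
  C: 10 × 8 × 1 = 80
  D: 4 × 8 × 7 = 224
  E: 7 × 6 × 2 = 84
  F: 10 × 2 × 10 = 200
  G: 6 × 8 × 7 = 336
  H: 2 × 8 × 8 = 128
After action: A → 6 × 1 × 10 = 60.
Revised RPNs: G=336, B=270, D=224, F=200, H=128, E=84, C=80, A=60.
Highest is now G (336).

G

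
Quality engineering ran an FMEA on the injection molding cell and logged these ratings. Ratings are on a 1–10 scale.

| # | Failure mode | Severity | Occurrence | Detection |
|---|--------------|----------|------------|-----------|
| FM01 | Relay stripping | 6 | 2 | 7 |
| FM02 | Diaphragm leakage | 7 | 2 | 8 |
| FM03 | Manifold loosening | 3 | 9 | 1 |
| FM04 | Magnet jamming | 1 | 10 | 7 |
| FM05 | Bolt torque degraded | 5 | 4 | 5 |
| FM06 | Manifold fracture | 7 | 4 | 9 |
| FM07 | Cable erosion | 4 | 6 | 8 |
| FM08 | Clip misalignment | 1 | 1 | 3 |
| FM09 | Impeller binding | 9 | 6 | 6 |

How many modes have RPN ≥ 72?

6

RPN = Severity × Occurrence × Detection:
  FM01: 6 × 2 × 7 = 84
  FM02: 7 × 2 × 8 = 112
  FM03: 3 × 9 × 1 = 27
  FM04: 1 × 10 × 7 = 70
  FM05: 5 × 4 × 5 = 100
  FM06: 7 × 4 × 9 = 252
  FM07: 4 × 6 × 8 = 192
  FM08: 1 × 1 × 3 = 3
  FM09: 9 × 6 × 6 = 324
Modes with RPN ≥ 72: FM01 (84), FM02 (112), FM05 (100), FM06 (252), FM07 (192), FM09 (324) → 6.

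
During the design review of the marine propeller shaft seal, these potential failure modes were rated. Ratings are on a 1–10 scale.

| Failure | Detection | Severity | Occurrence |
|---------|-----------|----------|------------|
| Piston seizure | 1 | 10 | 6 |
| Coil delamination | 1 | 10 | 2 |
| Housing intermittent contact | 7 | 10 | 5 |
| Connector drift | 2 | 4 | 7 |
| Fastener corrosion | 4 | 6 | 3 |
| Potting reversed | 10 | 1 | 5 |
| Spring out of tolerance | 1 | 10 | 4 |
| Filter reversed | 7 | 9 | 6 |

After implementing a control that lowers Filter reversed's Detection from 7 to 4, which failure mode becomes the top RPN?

RPN = Severity × Occurrence × Detection:
  Piston seizure: 10 × 6 × 1 = 60
  Coil delamination: 10 × 2 × 1 = 20
  Housing intermittent contact: 10 × 5 × 7 = 350
  Connector drift: 4 × 7 × 2 = 56
  Fastener corrosion: 6 × 3 × 4 = 72
  Potting reversed: 1 × 5 × 10 = 50
  Spring out of tolerance: 10 × 4 × 1 = 40
  Filter reversed: 9 × 6 × 7 = 378
After action: Filter reversed → 9 × 6 × 4 = 216.
Revised RPNs: Housing intermittent contact=350, Filter reversed=216, Fastener corrosion=72, Piston seizure=60, Connector drift=56, Potting reversed=50, Spring out of tolerance=40, Coil delamination=20.
Highest is now Housing intermittent contact (350).

Housing intermittent contact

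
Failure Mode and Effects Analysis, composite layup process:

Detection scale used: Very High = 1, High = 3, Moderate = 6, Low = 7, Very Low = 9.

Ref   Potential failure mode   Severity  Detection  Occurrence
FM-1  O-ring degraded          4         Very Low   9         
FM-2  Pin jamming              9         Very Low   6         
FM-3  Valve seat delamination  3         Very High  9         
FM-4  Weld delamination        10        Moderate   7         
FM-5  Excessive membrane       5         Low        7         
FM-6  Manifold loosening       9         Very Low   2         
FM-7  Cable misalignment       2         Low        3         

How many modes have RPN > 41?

RPN = Severity × Occurrence × Detection:
  FM-1: 4 × 9 × 9 = 324
  FM-2: 9 × 6 × 9 = 486
  FM-3: 3 × 9 × 1 = 27
  FM-4: 10 × 7 × 6 = 420
  FM-5: 5 × 7 × 7 = 245
  FM-6: 9 × 2 × 9 = 162
  FM-7: 2 × 3 × 7 = 42
Modes with RPN > 41: FM-1 (324), FM-2 (486), FM-4 (420), FM-5 (245), FM-6 (162), FM-7 (42) → 6.

6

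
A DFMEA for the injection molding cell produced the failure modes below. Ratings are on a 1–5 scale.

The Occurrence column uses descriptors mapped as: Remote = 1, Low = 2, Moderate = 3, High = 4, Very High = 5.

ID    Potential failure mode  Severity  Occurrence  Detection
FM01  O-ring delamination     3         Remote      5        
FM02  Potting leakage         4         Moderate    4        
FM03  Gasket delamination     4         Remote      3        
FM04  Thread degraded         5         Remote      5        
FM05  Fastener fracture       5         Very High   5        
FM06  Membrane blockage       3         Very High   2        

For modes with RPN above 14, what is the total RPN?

243

RPN = Severity × Occurrence × Detection:
  FM01: 3 × 1 × 5 = 15
  FM02: 4 × 3 × 4 = 48
  FM03: 4 × 1 × 3 = 12
  FM04: 5 × 1 × 5 = 25
  FM05: 5 × 5 × 5 = 125
  FM06: 3 × 5 × 2 = 30
RPN > 14: FM01 (15), FM02 (48), FM04 (25), FM05 (125), FM06 (30).
Sum: 15 + 48 + 25 + 125 + 30 = 243.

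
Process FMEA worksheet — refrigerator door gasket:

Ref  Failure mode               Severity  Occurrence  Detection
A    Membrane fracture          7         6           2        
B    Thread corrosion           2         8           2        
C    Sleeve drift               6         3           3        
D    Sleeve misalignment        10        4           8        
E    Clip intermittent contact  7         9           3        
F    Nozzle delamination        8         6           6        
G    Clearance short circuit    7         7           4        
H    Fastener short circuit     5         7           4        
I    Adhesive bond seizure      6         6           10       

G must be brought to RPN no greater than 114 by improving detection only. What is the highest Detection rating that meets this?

G: S=7, O=7, D=4 → current RPN = 196.
Fixed product = 49. Need 49 × D ≤ 114, so D ≤ 114/49 = 2.33.
Maximum integer Detection rating = 2 (gives RPN 98; D=3 would give 147 > 114).

2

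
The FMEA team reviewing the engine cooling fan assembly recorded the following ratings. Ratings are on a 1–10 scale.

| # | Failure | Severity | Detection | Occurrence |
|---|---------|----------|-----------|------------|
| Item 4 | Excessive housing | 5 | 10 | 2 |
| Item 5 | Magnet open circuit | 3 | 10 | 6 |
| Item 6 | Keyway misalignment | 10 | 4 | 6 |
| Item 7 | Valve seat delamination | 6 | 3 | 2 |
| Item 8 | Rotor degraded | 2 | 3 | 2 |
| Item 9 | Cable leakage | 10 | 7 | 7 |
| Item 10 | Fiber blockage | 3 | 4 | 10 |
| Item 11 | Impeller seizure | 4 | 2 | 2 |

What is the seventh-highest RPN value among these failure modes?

16

RPN = Severity × Occurrence × Detection:
  Item 4: 5 × 2 × 10 = 100
  Item 5: 3 × 6 × 10 = 180
  Item 6: 10 × 6 × 4 = 240
  Item 7: 6 × 2 × 3 = 36
  Item 8: 2 × 2 × 3 = 12
  Item 9: 10 × 7 × 7 = 490
  Item 10: 3 × 10 × 4 = 120
  Item 11: 4 × 2 × 2 = 16
Sorted descending: 490, 240, 180, 120, 100, 36, 16, 12.
The seventh-highest RPN is 16 (Item 11).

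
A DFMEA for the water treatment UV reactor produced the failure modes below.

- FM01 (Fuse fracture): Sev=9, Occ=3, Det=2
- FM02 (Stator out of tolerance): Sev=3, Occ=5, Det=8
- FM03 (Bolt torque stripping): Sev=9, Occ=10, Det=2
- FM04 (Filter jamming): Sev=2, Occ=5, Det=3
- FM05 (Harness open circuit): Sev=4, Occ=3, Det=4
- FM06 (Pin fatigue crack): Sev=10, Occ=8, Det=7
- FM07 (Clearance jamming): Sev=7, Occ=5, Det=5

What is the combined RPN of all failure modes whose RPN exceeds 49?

1089

RPN = Severity × Occurrence × Detection:
  FM01: 9 × 3 × 2 = 54
  FM02: 3 × 5 × 8 = 120
  FM03: 9 × 10 × 2 = 180
  FM04: 2 × 5 × 3 = 30
  FM05: 4 × 3 × 4 = 48
  FM06: 10 × 8 × 7 = 560
  FM07: 7 × 5 × 5 = 175
RPN > 49: FM01 (54), FM02 (120), FM03 (180), FM06 (560), FM07 (175).
Sum: 54 + 120 + 180 + 560 + 175 = 1089.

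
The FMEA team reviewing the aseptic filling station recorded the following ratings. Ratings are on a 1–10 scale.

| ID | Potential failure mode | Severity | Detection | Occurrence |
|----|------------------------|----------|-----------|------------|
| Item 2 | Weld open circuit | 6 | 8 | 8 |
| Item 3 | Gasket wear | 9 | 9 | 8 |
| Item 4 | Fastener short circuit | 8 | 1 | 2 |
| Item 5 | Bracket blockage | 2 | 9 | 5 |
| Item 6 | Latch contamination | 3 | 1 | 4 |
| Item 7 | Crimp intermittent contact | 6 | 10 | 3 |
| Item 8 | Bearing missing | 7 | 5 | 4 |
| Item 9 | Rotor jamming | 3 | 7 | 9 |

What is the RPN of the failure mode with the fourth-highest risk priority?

180

RPN = Severity × Occurrence × Detection:
  Item 2: 6 × 8 × 8 = 384
  Item 3: 9 × 8 × 9 = 648
  Item 4: 8 × 2 × 1 = 16
  Item 5: 2 × 5 × 9 = 90
  Item 6: 3 × 4 × 1 = 12
  Item 7: 6 × 3 × 10 = 180
  Item 8: 7 × 4 × 5 = 140
  Item 9: 3 × 9 × 7 = 189
Sorted descending: 648, 384, 189, 180, 140, 90, 16, 12.
The fourth-highest RPN is 180 (Item 7).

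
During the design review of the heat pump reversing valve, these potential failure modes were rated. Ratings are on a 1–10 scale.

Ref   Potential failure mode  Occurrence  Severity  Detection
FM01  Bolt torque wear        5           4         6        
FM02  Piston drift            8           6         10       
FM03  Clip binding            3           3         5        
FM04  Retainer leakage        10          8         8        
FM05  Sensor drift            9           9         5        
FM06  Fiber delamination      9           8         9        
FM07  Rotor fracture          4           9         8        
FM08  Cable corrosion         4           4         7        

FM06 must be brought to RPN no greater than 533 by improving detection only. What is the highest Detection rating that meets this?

FM06: S=8, O=9, D=9 → current RPN = 648.
Fixed product = 72. Need 72 × D ≤ 533, so D ≤ 533/72 = 7.40.
Maximum integer Detection rating = 7 (gives RPN 504; D=8 would give 576 > 533).

7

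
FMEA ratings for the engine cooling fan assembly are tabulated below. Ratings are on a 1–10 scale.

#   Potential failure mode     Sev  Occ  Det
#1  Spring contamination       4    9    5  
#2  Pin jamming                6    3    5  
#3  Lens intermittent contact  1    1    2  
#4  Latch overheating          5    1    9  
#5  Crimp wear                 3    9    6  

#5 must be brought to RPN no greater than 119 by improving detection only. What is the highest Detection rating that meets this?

4

#5: S=3, O=9, D=6 → current RPN = 162.
Fixed product = 27. Need 27 × D ≤ 119, so D ≤ 119/27 = 4.41.
Maximum integer Detection rating = 4 (gives RPN 108; D=5 would give 135 > 119).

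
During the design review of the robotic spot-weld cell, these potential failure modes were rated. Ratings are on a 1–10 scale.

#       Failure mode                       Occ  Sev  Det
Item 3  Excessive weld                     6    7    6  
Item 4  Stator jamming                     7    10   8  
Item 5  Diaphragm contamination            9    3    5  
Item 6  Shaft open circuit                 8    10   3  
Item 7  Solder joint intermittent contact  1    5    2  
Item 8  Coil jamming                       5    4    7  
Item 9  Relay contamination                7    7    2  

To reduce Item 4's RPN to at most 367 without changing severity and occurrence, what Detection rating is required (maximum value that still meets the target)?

Item 4: S=10, O=7, D=8 → current RPN = 560.
Fixed product = 70. Need 70 × D ≤ 367, so D ≤ 367/70 = 5.24.
Maximum integer Detection rating = 5 (gives RPN 350; D=6 would give 420 > 367).

5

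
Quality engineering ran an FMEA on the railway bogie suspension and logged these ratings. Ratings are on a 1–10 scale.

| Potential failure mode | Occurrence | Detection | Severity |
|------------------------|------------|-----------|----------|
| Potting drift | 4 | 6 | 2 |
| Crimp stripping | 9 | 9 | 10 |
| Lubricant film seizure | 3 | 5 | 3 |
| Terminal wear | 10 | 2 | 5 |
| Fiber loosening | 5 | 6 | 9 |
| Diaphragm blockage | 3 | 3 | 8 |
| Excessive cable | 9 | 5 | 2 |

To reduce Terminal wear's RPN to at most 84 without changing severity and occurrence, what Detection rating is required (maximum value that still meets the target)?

1

Terminal wear: S=5, O=10, D=2 → current RPN = 100.
Fixed product = 50. Need 50 × D ≤ 84, so D ≤ 84/50 = 1.68.
Maximum integer Detection rating = 1 (gives RPN 50; D=2 would give 100 > 84).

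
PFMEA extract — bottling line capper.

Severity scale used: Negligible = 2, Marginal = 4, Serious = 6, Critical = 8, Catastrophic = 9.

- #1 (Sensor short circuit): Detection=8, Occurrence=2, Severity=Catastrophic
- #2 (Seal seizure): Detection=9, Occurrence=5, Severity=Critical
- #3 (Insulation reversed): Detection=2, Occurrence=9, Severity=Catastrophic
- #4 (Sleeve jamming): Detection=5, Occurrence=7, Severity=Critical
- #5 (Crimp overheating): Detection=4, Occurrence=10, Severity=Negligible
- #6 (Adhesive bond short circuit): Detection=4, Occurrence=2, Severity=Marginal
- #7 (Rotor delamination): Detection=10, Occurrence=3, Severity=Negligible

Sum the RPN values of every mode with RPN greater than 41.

1086

RPN = Severity × Occurrence × Detection:
  #1: 9 × 2 × 8 = 144
  #2: 8 × 5 × 9 = 360
  #3: 9 × 9 × 2 = 162
  #4: 8 × 7 × 5 = 280
  #5: 2 × 10 × 4 = 80
  #6: 4 × 2 × 4 = 32
  #7: 2 × 3 × 10 = 60
RPN > 41: #1 (144), #2 (360), #3 (162), #4 (280), #5 (80), #7 (60).
Sum: 144 + 360 + 162 + 280 + 80 + 60 = 1086.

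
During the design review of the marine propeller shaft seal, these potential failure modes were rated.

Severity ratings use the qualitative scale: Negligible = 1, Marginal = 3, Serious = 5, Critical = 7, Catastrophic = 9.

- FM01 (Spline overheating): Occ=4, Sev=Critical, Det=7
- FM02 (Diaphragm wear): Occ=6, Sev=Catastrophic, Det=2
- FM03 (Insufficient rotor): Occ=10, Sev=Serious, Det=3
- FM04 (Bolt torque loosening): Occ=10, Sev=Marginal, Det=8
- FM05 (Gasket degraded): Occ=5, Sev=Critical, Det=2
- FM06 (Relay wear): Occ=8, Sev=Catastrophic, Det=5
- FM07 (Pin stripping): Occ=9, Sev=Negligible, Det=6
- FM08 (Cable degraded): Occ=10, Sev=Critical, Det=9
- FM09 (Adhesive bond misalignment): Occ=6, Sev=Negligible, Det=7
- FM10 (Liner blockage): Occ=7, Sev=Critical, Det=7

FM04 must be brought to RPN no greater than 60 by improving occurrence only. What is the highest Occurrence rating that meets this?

FM04: S=3, O=10, D=8 → current RPN = 240.
Fixed product = 24. Need 24 × O ≤ 60, so O ≤ 60/24 = 2.50.
Maximum integer Occurrence rating = 2 (gives RPN 48; O=3 would give 72 > 60).

2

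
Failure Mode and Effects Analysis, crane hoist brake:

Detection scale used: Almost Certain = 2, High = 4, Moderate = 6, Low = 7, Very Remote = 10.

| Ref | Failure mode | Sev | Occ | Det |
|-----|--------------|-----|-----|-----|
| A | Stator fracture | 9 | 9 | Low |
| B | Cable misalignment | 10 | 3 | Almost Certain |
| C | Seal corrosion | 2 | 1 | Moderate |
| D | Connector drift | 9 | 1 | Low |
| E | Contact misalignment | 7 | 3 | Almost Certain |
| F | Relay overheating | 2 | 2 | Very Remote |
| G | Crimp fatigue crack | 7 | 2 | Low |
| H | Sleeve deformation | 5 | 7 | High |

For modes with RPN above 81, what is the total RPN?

RPN = Severity × Occurrence × Detection:
  A: 9 × 9 × 7 = 567
  B: 10 × 3 × 2 = 60
  C: 2 × 1 × 6 = 12
  D: 9 × 1 × 7 = 63
  E: 7 × 3 × 2 = 42
  F: 2 × 2 × 10 = 40
  G: 7 × 2 × 7 = 98
  H: 5 × 7 × 4 = 140
RPN > 81: A (567), G (98), H (140).
Sum: 567 + 98 + 140 = 805.

805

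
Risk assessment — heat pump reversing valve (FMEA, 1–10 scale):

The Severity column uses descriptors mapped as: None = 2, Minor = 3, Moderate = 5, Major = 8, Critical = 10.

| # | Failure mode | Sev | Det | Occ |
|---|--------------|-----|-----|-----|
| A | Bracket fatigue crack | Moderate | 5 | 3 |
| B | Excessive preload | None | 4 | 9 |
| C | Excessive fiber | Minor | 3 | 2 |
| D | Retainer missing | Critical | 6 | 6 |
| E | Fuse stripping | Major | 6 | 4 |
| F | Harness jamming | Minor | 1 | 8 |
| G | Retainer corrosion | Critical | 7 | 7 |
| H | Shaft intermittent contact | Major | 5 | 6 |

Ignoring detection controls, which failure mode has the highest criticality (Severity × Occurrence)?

G

Criticality = Severity × Occurrence:
  A: 5 × 3 = 15
  B: 2 × 9 = 18
  C: 3 × 2 = 6
  D: 10 × 6 = 60
  E: 8 × 4 = 32
  F: 3 × 8 = 24
  G: 10 × 7 = 70
  H: 8 × 6 = 48
Highest criticality is 70 → G.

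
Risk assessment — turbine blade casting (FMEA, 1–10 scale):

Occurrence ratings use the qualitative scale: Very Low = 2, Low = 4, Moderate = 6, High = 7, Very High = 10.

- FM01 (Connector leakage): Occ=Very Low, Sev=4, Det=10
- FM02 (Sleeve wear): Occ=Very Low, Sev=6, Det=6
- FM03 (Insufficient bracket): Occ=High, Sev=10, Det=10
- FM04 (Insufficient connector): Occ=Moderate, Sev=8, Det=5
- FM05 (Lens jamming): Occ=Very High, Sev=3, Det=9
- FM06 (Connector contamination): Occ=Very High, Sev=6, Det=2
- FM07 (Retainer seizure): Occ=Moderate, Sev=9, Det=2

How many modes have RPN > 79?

RPN = Severity × Occurrence × Detection:
  FM01: 4 × 2 × 10 = 80
  FM02: 6 × 2 × 6 = 72
  FM03: 10 × 7 × 10 = 700
  FM04: 8 × 6 × 5 = 240
  FM05: 3 × 10 × 9 = 270
  FM06: 6 × 10 × 2 = 120
  FM07: 9 × 6 × 2 = 108
Modes with RPN > 79: FM01 (80), FM03 (700), FM04 (240), FM05 (270), FM06 (120), FM07 (108) → 6.

6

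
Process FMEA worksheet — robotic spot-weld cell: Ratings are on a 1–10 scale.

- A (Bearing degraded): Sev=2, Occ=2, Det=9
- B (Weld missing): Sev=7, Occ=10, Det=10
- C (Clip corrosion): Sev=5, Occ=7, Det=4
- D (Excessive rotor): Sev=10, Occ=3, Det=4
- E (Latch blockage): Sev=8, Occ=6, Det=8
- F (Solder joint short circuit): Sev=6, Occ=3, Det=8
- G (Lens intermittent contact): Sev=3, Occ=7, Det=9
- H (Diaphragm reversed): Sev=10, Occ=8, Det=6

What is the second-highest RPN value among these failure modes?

480

RPN = Severity × Occurrence × Detection:
  A: 2 × 2 × 9 = 36
  B: 7 × 10 × 10 = 700
  C: 5 × 7 × 4 = 140
  D: 10 × 3 × 4 = 120
  E: 8 × 6 × 8 = 384
  F: 6 × 3 × 8 = 144
  G: 3 × 7 × 9 = 189
  H: 10 × 8 × 6 = 480
Sorted descending: 700, 480, 384, 189, 144, 140, 120, 36.
The second-highest RPN is 480 (H).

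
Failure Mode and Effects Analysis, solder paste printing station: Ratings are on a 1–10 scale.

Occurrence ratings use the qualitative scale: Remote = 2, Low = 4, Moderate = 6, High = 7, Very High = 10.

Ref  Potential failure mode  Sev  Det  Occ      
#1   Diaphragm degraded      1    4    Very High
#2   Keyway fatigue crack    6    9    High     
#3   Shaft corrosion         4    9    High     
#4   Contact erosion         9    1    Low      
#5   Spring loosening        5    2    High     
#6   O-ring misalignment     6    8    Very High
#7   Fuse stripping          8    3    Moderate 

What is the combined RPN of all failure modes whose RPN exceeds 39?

RPN = Severity × Occurrence × Detection:
  #1: 1 × 10 × 4 = 40
  #2: 6 × 7 × 9 = 378
  #3: 4 × 7 × 9 = 252
  #4: 9 × 4 × 1 = 36
  #5: 5 × 7 × 2 = 70
  #6: 6 × 10 × 8 = 480
  #7: 8 × 6 × 3 = 144
RPN > 39: #1 (40), #2 (378), #3 (252), #5 (70), #6 (480), #7 (144).
Sum: 40 + 378 + 252 + 70 + 480 + 144 = 1364.

1364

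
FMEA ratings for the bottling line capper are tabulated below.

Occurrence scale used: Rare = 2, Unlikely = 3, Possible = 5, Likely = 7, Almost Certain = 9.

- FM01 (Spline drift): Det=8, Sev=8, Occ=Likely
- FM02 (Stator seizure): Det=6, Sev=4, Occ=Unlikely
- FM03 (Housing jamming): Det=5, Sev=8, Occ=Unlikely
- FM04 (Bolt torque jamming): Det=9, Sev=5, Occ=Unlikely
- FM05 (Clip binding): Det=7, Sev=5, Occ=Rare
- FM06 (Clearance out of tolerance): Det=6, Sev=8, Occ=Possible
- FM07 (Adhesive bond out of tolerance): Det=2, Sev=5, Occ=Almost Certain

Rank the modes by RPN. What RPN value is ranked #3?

RPN = Severity × Occurrence × Detection:
  FM01: 8 × 7 × 8 = 448
  FM02: 4 × 3 × 6 = 72
  FM03: 8 × 3 × 5 = 120
  FM04: 5 × 3 × 9 = 135
  FM05: 5 × 2 × 7 = 70
  FM06: 8 × 5 × 6 = 240
  FM07: 5 × 9 × 2 = 90
Sorted descending: 448, 240, 135, 120, 90, 72, 70.
The third-highest RPN is 135 (FM04).

135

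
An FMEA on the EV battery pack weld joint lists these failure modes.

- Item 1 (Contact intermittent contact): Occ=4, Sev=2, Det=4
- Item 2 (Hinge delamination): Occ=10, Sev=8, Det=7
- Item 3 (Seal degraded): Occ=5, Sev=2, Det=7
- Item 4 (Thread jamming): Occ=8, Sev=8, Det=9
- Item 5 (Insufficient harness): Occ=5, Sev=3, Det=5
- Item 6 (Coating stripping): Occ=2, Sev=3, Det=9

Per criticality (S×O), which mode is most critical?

Item 2

Criticality = Severity × Occurrence:
  Item 1: 2 × 4 = 8
  Item 2: 8 × 10 = 80
  Item 3: 2 × 5 = 10
  Item 4: 8 × 8 = 64
  Item 5: 3 × 5 = 15
  Item 6: 3 × 2 = 6
Highest criticality is 80 → Item 2.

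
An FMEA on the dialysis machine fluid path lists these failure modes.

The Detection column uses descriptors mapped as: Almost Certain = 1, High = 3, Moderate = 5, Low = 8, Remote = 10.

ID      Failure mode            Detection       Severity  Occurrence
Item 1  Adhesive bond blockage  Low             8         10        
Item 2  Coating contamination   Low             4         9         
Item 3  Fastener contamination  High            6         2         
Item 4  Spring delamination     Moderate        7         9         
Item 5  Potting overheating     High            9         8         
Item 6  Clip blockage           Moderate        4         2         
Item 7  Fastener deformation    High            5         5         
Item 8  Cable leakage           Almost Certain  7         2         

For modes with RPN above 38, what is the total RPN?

RPN = Severity × Occurrence × Detection:
  Item 1: 8 × 10 × 8 = 640
  Item 2: 4 × 9 × 8 = 288
  Item 3: 6 × 2 × 3 = 36
  Item 4: 7 × 9 × 5 = 315
  Item 5: 9 × 8 × 3 = 216
  Item 6: 4 × 2 × 5 = 40
  Item 7: 5 × 5 × 3 = 75
  Item 8: 7 × 2 × 1 = 14
RPN > 38: Item 1 (640), Item 2 (288), Item 4 (315), Item 5 (216), Item 6 (40), Item 7 (75).
Sum: 640 + 288 + 315 + 216 + 40 + 75 = 1574.

1574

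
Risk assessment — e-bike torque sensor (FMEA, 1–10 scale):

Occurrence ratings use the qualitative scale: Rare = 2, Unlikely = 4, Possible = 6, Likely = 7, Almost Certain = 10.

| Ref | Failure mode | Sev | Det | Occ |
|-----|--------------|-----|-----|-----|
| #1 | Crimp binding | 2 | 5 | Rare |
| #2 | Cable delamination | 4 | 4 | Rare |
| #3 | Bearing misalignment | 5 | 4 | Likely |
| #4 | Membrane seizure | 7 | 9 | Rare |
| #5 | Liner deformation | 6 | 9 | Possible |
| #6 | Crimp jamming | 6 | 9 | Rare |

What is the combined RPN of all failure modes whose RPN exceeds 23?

730

RPN = Severity × Occurrence × Detection:
  #1: 2 × 2 × 5 = 20
  #2: 4 × 2 × 4 = 32
  #3: 5 × 7 × 4 = 140
  #4: 7 × 2 × 9 = 126
  #5: 6 × 6 × 9 = 324
  #6: 6 × 2 × 9 = 108
RPN > 23: #2 (32), #3 (140), #4 (126), #5 (324), #6 (108).
Sum: 32 + 140 + 126 + 324 + 108 = 730.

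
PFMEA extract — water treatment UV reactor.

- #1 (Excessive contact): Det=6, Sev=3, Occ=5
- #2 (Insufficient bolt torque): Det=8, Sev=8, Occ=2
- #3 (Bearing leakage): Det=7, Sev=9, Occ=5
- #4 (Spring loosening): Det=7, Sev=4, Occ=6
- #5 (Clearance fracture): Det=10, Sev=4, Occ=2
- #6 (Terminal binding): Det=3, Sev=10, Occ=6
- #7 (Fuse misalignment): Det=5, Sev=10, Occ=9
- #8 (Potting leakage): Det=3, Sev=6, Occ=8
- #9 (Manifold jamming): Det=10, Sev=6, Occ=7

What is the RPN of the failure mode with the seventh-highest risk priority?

RPN = Severity × Occurrence × Detection:
  #1: 3 × 5 × 6 = 90
  #2: 8 × 2 × 8 = 128
  #3: 9 × 5 × 7 = 315
  #4: 4 × 6 × 7 = 168
  #5: 4 × 2 × 10 = 80
  #6: 10 × 6 × 3 = 180
  #7: 10 × 9 × 5 = 450
  #8: 6 × 8 × 3 = 144
  #9: 6 × 7 × 10 = 420
Sorted descending: 450, 420, 315, 180, 168, 144, 128, 90, 80.
The seventh-highest RPN is 128 (#2).

128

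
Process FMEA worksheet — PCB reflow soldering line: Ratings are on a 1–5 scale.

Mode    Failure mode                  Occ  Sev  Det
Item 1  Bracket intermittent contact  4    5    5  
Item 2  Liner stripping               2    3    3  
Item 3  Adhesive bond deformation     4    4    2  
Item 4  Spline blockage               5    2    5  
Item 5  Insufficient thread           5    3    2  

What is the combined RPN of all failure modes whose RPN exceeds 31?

RPN = Severity × Occurrence × Detection:
  Item 1: 5 × 4 × 5 = 100
  Item 2: 3 × 2 × 3 = 18
  Item 3: 4 × 4 × 2 = 32
  Item 4: 2 × 5 × 5 = 50
  Item 5: 3 × 5 × 2 = 30
RPN > 31: Item 1 (100), Item 3 (32), Item 4 (50).
Sum: 100 + 32 + 50 = 182.

182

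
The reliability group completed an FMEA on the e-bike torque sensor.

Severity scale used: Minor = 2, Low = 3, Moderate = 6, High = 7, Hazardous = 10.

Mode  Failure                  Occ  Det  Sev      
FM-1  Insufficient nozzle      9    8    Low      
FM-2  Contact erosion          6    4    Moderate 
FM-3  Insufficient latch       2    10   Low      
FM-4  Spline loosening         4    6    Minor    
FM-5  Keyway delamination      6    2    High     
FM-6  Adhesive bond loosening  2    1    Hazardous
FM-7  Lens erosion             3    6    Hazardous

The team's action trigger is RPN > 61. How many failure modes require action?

4

RPN = Severity × Occurrence × Detection:
  FM-1: 3 × 9 × 8 = 216
  FM-2: 6 × 6 × 4 = 144
  FM-3: 3 × 2 × 10 = 60
  FM-4: 2 × 4 × 6 = 48
  FM-5: 7 × 6 × 2 = 84
  FM-6: 10 × 2 × 1 = 20
  FM-7: 10 × 3 × 6 = 180
Modes with RPN > 61: FM-1 (216), FM-2 (144), FM-5 (84), FM-7 (180) → 4.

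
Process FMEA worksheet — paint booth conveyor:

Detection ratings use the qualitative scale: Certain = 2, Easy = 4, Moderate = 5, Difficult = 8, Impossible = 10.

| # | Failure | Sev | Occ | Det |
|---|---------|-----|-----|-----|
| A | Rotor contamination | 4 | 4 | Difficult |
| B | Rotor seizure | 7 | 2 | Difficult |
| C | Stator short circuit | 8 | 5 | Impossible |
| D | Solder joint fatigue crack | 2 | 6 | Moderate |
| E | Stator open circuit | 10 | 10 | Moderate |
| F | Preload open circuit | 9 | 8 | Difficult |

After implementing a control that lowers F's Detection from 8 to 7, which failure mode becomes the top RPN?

F

RPN = Severity × Occurrence × Detection:
  A: 4 × 4 × 8 = 128
  B: 7 × 2 × 8 = 112
  C: 8 × 5 × 10 = 400
  D: 2 × 6 × 5 = 60
  E: 10 × 10 × 5 = 500
  F: 9 × 8 × 8 = 576
After action: F → 9 × 8 × 7 = 504.
Revised RPNs: F=504, E=500, C=400, A=128, B=112, D=60.
Highest is now F (504).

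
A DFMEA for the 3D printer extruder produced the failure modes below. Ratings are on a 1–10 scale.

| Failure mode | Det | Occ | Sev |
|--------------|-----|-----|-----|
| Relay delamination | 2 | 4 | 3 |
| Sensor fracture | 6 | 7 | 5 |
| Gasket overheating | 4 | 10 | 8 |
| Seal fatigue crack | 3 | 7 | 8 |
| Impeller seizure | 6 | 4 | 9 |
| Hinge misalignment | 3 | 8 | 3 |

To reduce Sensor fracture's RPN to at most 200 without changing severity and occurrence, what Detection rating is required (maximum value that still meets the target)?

5

Sensor fracture: S=5, O=7, D=6 → current RPN = 210.
Fixed product = 35. Need 35 × D ≤ 200, so D ≤ 200/35 = 5.71.
Maximum integer Detection rating = 5 (gives RPN 175; D=6 would give 210 > 200).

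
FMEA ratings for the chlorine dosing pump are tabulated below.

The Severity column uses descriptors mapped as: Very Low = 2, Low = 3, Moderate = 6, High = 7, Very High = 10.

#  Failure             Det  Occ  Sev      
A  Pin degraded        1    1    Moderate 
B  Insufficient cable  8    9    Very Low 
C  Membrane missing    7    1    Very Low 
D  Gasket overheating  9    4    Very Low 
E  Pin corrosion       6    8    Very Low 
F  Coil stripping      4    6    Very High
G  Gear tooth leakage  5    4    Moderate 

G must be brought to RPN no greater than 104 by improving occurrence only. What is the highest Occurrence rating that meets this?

3

G: S=6, O=4, D=5 → current RPN = 120.
Fixed product = 30. Need 30 × O ≤ 104, so O ≤ 104/30 = 3.47.
Maximum integer Occurrence rating = 3 (gives RPN 90; O=4 would give 120 > 104).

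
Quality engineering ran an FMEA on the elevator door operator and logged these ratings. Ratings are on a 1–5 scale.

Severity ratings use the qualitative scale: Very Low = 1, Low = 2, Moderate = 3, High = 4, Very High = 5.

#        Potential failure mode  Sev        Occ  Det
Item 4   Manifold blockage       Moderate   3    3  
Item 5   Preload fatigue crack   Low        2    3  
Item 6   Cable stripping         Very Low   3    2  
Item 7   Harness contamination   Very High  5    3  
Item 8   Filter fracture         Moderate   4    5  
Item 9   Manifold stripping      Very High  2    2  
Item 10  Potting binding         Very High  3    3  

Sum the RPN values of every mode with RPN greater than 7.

239

RPN = Severity × Occurrence × Detection:
  Item 4: 3 × 3 × 3 = 27
  Item 5: 2 × 2 × 3 = 12
  Item 6: 1 × 3 × 2 = 6
  Item 7: 5 × 5 × 3 = 75
  Item 8: 3 × 4 × 5 = 60
  Item 9: 5 × 2 × 2 = 20
  Item 10: 5 × 3 × 3 = 45
RPN > 7: Item 4 (27), Item 5 (12), Item 7 (75), Item 8 (60), Item 9 (20), Item 10 (45).
Sum: 27 + 12 + 75 + 60 + 20 + 45 = 239.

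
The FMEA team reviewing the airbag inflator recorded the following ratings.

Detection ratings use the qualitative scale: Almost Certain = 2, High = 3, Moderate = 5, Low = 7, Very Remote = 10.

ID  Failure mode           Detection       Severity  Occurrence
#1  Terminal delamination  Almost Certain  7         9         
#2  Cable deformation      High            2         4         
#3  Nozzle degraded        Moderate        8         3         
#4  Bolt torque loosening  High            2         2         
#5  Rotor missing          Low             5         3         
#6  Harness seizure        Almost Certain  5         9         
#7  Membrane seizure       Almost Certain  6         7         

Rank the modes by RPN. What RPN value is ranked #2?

RPN = Severity × Occurrence × Detection:
  #1: 7 × 9 × 2 = 126
  #2: 2 × 4 × 3 = 24
  #3: 8 × 3 × 5 = 120
  #4: 2 × 2 × 3 = 12
  #5: 5 × 3 × 7 = 105
  #6: 5 × 9 × 2 = 90
  #7: 6 × 7 × 2 = 84
Sorted descending: 126, 120, 105, 90, 84, 24, 12.
The second-highest RPN is 120 (#3).

120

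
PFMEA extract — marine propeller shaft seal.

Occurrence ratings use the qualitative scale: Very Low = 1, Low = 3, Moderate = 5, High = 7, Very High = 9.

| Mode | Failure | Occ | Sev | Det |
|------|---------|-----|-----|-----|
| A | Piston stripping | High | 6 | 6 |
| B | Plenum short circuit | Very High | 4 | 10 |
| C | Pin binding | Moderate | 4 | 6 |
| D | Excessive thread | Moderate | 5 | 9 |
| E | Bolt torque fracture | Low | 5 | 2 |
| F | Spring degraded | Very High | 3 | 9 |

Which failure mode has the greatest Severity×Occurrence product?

A

Criticality = Severity × Occurrence:
  A: 6 × 7 = 42
  B: 4 × 9 = 36
  C: 4 × 5 = 20
  D: 5 × 5 = 25
  E: 5 × 3 = 15
  F: 3 × 9 = 27
Highest criticality is 42 → A.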